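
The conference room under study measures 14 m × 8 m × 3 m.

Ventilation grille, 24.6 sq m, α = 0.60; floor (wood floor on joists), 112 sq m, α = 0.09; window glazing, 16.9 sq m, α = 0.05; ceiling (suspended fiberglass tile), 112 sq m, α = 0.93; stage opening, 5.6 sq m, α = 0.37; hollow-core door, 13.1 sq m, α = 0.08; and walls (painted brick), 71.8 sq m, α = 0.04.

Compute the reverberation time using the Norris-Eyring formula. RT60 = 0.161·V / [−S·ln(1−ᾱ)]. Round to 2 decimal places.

0.32 sec

Total surface area S = 24.6 + 112 + 16.9 + 112 + 5.6 + 13.1 + 71.8 = 356.0 sq m.
Σ(Sᵢαᵢ) = 24.6·0.60 + 112·0.09 + 16.9·0.05 + 112·0.93 + 5.6·0.37 + 13.1·0.08 + 71.8·0.04 = 135.837.
ᾱ = 135.837 / 356.0 = 0.3816.
Eyring denominator: −S ln(1−ᾱ) = 171.101.
V = 14 × 8 × 3 = 336 m³.
RT60 = 0.161 × 336 / 171.101 = 0.32 s.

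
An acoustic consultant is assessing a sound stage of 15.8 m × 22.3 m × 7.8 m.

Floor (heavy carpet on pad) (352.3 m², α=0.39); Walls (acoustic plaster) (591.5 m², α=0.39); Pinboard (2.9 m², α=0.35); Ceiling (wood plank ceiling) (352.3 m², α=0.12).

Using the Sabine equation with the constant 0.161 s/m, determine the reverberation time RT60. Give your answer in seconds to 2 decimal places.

1.08 sec

Total absorption A = 352.3·0.39 + 591.5·0.39 + 2.9·0.35 + 352.3·0.12
  = 137.397 + 230.685 + 1.015 + 42.276 = 411.373 m² sabins.
Volume V = 15.8 × 22.3 × 7.8 = 2748.252 m³.
T = 0.161 V/A = 0.161·2748.252/411.373 = 1.08 s.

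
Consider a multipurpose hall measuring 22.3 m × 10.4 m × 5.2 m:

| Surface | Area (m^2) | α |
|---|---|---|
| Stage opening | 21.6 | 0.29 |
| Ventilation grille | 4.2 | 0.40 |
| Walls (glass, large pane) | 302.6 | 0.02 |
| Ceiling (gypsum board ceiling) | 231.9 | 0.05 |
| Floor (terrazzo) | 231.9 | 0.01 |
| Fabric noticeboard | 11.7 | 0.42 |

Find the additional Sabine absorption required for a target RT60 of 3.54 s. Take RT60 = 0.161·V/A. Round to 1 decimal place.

22.0 sabins

Summing Sᵢαᵢ: 6.264 + 1.680 + 6.052 + 11.595 + 2.319 + 4.914 → A₁ = 32.824 sabins.
Target A₂ = 0.161·1205.984/3.54 = 54.848 sabins (V = 1205.984 m³).
Additional absorption ΔA = 54.848 − 32.824 = 22.0 sabins.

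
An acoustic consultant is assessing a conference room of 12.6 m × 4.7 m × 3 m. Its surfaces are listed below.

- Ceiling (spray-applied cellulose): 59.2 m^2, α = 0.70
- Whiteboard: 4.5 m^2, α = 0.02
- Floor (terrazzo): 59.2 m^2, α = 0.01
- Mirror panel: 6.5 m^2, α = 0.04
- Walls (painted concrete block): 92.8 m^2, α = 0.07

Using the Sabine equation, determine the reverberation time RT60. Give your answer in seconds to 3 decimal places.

Equivalent absorption area: A = 59.2×0.70 + 4.5×0.02 + 59.2×0.01 + 6.5×0.04 + 92.8×0.07 = 48.878 m^2.
Room volume: 177.66 m³.
Sabine: RT60 = 0.161 × 177.66 / 48.878 = 0.585 s.

0.585 sec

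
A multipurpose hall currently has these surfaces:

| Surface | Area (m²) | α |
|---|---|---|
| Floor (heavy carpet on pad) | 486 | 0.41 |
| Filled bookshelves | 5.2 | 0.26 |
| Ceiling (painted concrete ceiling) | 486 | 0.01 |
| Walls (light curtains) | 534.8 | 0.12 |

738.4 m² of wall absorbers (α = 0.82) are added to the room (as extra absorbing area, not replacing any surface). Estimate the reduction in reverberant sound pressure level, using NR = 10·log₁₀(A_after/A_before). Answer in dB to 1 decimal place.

Summing Sᵢαᵢ: 199.260 + 1.352 + 4.860 + 64.176 → A_before = 269.648 sabins.
Treatment contributes 738.4·0.82 = 605.488 sabins.
New total A_after = 875.136 sabins.
NR = 10·log₁₀(875.136/269.648) = 5.1 dB.

5.1 dB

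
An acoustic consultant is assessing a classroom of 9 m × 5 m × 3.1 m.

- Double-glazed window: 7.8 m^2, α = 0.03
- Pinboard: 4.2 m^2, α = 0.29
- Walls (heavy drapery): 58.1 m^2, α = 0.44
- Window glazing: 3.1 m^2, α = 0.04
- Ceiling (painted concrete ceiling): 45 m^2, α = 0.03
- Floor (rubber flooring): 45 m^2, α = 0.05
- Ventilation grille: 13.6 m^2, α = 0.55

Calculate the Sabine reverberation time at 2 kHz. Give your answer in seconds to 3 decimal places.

0.588 s

Equivalent absorption area: A = 7.8·0.03 + 4.2·0.29 + 58.1·0.44 + 3.1·0.04 + 45·0.03 + 45·0.05 + 13.6·0.55 = 38.220 m^2.
Volume V = 9 × 5 × 3.1 = 139.5 m³.
RT60 = 0.161 · V / A = 0.161 × 139.5 / 38.220 = 0.588 s.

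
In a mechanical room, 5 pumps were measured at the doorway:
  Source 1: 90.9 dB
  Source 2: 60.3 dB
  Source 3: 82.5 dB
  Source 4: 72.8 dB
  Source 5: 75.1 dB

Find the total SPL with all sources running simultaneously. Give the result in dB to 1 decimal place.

91.6 dB

Converting to relative power and adding: 10^(90.9/10) + 10^(60.3/10) + 10^(82.5/10) + 10^(72.8/10) + 10^(75.1/10) = 1.461e+09.
L_total = 10·log₁₀(1.461e+09) = 91.6 dB.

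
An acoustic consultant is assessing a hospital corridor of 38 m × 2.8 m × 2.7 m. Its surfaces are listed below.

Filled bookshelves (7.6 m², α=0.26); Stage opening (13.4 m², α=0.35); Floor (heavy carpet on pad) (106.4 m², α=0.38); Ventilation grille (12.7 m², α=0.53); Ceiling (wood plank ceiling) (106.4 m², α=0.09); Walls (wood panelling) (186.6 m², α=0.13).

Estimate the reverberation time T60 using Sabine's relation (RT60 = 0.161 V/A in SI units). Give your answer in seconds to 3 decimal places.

0.528 sec

Total absorption A = 7.6*0.26 + 13.4*0.35 + 106.4*0.38 + 12.7*0.53 + 106.4*0.09 + 186.6*0.13
  = 1.976 + 4.690 + 40.432 + 6.731 + 9.576 + 24.258 = 87.663 m² sabins.
Room volume: 287.28 m³.
Sabine: RT60 = 0.161 × 287.28 / 87.663 = 0.528 s.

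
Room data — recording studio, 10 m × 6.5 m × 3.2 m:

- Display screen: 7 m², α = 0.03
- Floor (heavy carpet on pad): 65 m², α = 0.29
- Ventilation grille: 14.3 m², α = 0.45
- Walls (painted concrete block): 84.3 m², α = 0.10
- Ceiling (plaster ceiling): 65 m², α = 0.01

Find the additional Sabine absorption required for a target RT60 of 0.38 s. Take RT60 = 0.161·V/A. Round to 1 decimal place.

53.6 sabins

Total absorption A₁ = 7·0.03 + 65·0.29 + 14.3·0.45 + 84.3·0.10 + 65·0.01
  = 0.210 + 18.850 + 6.435 + 8.430 + 0.650 = 34.575 m² sabins.
Target A₂ = 0.161·208/0.38 = 88.126 sabins (V = 208 m³).
Additional absorption ΔA = 88.126 − 34.575 = 53.6 sabins.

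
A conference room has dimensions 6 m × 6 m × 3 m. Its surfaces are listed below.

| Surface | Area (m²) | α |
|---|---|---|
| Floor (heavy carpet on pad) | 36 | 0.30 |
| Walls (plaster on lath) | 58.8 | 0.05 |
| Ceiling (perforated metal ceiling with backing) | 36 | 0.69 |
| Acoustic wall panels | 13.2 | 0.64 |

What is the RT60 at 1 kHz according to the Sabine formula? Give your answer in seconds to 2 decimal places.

Total absorption A = 36×0.30 + 58.8×0.05 + 36×0.69 + 13.2×0.64
  = 10.800 + 2.940 + 24.840 + 8.448 = 47.028 m² sabins.
Room volume: 108 m³.
T = 0.161 V/A = 0.161·108/47.028 = 0.37 s.

0.37 s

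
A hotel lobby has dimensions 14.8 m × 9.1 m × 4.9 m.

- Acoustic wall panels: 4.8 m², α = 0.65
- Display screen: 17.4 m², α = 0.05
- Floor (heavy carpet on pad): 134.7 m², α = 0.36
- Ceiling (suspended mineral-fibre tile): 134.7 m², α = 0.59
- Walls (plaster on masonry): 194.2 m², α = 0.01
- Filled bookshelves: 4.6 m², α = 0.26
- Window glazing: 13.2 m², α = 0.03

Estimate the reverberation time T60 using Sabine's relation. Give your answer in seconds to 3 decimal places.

0.784 sec

Total absorption A = 4.8×0.65 + 17.4×0.05 + 134.7×0.36 + 134.7×0.59 + 194.2×0.01 + 4.6×0.26 + 13.2×0.03
  = 3.120 + 0.870 + 48.492 + 79.473 + 1.942 + 1.196 + 0.396 = 135.489 m² sabins.
Volume V = 14.8 × 9.1 × 4.9 = 659.932 m³.
T = 0.161 V/A = 0.161·659.932/135.489 = 0.784 s.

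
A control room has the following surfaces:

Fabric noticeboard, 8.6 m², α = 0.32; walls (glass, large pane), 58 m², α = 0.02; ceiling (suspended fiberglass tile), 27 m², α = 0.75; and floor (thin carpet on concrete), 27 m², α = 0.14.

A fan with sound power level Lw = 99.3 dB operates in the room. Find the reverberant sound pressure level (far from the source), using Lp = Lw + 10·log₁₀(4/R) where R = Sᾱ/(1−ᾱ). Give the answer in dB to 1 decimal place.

89.7 dB

A = 27.942 sabins; S = 120.6 m².
ᾱ = 0.2317, so room constant R = A/(1−ᾱ) = 36.369 m².
Lp = Lw + 10 log₁₀(4/R) = 99.3 -9.59 = 89.7 dB.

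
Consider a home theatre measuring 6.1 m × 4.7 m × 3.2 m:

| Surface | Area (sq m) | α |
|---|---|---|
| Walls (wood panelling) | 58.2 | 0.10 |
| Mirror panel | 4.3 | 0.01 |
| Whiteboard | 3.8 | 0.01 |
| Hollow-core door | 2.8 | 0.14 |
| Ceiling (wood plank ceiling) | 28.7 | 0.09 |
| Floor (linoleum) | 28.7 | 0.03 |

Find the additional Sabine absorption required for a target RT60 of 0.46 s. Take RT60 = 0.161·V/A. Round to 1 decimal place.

22.4 sabins

Total absorption A₁ = 58.2·0.10 + 4.3·0.01 + 3.8·0.01 + 2.8·0.14 + 28.7·0.09 + 28.7·0.03
  = 5.820 + 0.043 + 0.038 + 0.392 + 2.583 + 0.861 = 9.737 sq m sabins.
Target A₂ = 0.161·91.744/0.46 = 32.110 sabins (V = 91.744 m³).
Additional absorption ΔA = 32.110 − 9.737 = 22.4 sabins.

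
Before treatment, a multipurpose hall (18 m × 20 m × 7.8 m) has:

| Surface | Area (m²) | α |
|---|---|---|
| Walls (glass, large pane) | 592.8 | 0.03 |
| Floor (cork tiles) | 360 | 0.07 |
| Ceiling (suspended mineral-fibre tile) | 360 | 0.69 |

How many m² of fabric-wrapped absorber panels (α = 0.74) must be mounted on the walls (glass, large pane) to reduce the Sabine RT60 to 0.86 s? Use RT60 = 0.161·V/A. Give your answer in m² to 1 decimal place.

Equivalent absorption area: A₁ = 592.8·0.03 + 360·0.07 + 360·0.69 = 291.384 m².
Required A₂ = 0.161·2808/0.86 = 525.684 sabins.
Absorption to add: 525.684 − 291.384 = 234.300 sabins.
Net gain per m²: Δα = 0.74 − 0.03 = 0.71.
Panel area = 234.300 / 0.71 = 330.0 m².

330.0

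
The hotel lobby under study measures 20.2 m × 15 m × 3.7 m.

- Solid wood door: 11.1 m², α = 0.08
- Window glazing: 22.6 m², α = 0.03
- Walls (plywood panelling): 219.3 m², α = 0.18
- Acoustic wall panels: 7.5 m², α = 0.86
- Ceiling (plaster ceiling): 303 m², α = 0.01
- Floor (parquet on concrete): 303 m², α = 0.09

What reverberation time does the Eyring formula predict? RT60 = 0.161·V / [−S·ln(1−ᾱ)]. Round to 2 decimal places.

2.21 sec

Total surface area S = 11.1 + 22.6 + 219.3 + 7.5 + 303 + 303 = 866.5 m².
Σ(Sᵢαᵢ) = 11.1·0.08 + 22.6·0.03 + 219.3·0.18 + 7.5·0.86 + 303·0.01 + 303·0.09 = 77.790.
ᾱ = 77.790 / 866.5 = 0.0898.
Eyring denominator: −S ln(1−ᾱ) = 81.530.
V = 20.2 × 15 × 3.7 = 1121.1 m³.
T = 0.161·V/[−S·ln(1−ᾱ)] = 0.161·1121.1/81.530 = 2.21 s.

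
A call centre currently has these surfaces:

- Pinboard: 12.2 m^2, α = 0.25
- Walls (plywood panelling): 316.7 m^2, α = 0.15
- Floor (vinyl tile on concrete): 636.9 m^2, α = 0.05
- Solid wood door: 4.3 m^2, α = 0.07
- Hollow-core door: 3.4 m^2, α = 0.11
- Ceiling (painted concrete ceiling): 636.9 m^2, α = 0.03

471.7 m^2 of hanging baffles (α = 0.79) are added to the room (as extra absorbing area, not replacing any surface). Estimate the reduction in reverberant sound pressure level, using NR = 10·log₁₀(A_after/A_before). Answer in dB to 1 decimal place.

A_before = Σ Sᵢαᵢ = 12.2×0.25 + 316.7×0.15 + 636.9×0.05 + 4.3×0.07 + 3.4×0.11 + 636.9×0.03 = 102.182 sabins.
Treatment contributes 471.7·0.79 = 372.643 sabins.
New total A_after = 474.825 sabins.
NR = 10·log₁₀(474.825/102.182) = 6.7 dB.

6.7 dB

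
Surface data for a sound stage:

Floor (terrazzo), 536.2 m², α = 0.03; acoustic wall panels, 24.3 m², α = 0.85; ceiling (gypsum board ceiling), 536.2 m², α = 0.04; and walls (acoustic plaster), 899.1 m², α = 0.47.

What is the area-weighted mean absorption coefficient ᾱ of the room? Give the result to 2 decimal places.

0.24

S = Σ Sᵢ = 536.2 + 24.3 + 536.2 + 899.1 = 1995.8 m².
Weighted sum Σ Sα = 480.766.
ᾱ = A/S = 0.24.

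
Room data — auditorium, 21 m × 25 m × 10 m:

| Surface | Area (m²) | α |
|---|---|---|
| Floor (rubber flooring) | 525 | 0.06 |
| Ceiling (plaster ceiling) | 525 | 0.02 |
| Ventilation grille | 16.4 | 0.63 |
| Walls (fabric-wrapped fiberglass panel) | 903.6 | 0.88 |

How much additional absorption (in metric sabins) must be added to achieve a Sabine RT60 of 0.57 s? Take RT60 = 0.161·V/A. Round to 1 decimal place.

635.4 sabins

Equivalent absorption area: A₁ = 525·0.06 + 525·0.02 + 16.4·0.63 + 903.6·0.88 = 847.500 m².
Target A₂ = 0.161·5250/0.57 = 1482.895 sabins (V = 5250 m³).
Shortfall: 1482.895 − 847.500 = 635.4 sabins.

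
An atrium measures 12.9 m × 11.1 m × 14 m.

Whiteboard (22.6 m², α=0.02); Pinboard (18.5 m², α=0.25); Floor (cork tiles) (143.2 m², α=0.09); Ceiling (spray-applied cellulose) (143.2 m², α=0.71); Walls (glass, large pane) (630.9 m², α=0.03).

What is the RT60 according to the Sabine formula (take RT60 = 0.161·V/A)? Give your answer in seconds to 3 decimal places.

2.329 seconds

Equivalent absorption area: A = 22.6·0.02 + 18.5·0.25 + 143.2·0.09 + 143.2·0.71 + 630.9·0.03 = 138.564 m².
V = 12.9·11.1·14 = 2004.66 m³.
T = 0.161 V/A = 0.161·2004.66/138.564 = 2.329 s.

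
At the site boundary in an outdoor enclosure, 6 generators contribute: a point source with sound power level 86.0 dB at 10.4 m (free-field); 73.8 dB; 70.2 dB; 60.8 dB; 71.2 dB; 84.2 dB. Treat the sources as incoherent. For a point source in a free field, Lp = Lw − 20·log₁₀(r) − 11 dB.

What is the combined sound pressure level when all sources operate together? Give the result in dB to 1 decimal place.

84.9 dB

Source at 10.4 m: Lp = 86.0 − 20·log₁₀(10.4) − 11 = 54.7 dB.
Sum in the linear (power) domain: Σ 10^(Lᵢ/10) = 10^(54.7/10) + 10^(73.8/10) + 10^(70.2/10) + 10^(60.8/10) + 10^(71.2/10) + 10^(84.2/10) = 3.122e+08.
Back to dB: 10·log₁₀ Σ = 84.9 dB.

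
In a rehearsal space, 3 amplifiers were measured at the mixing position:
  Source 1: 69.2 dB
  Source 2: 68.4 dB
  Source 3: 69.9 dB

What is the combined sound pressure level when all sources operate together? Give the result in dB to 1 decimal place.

74.0 dB

Sum in the linear (power) domain: Σ 10^(Lᵢ/10) = 10^(69.2/10) + 10^(68.4/10) + 10^(69.9/10) = 2.501e+07.
Back to dB: 10·log₁₀ Σ = 74.0 dB.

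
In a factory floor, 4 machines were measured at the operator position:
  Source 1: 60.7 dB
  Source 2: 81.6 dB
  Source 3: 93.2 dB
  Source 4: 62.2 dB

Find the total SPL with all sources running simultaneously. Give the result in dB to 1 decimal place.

Converting to relative power and adding: 10^(60.7/10) + 10^(81.6/10) + 10^(93.2/10) + 10^(62.2/10) = 2.237e+09.
Back to dB: 10·log₁₀ Σ = 93.5 dB.

93.5 dB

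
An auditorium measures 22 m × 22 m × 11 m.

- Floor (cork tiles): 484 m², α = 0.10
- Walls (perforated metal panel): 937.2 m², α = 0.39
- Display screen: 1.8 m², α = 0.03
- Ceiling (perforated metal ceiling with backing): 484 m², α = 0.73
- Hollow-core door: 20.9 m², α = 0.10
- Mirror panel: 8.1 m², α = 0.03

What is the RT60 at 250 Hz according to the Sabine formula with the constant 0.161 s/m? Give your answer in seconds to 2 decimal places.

1.11 s

Summing Sᵢαᵢ: 48.400 + 365.508 + 0.054 + 353.320 + 2.090 + 0.243 → A = 769.615 sabins.
V = 22·22·11 = 5324 m³.
RT60 = 0.161 · V / A = 0.161 × 5324 / 769.615 = 1.11 s.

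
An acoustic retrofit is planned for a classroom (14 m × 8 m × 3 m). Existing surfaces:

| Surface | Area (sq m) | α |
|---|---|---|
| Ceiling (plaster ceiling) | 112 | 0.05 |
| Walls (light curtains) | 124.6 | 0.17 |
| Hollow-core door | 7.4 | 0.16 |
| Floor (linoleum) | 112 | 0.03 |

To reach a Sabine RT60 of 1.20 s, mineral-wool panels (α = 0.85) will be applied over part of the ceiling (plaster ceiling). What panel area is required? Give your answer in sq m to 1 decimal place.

Equivalent absorption area: A₁ = 112×0.05 + 124.6×0.17 + 7.4×0.16 + 112×0.03 = 31.326 sq m.
Required A₂ = 0.161·336/1.20 = 45.080 sabins.
Absorption to add: 45.080 − 31.326 = 13.754 sabins.
Net gain per sq m: Δα = 0.85 − 0.05 = 0.80.
Area = ΔA/Δα = 13.754/0.80 = 17.2 sq m.

17.2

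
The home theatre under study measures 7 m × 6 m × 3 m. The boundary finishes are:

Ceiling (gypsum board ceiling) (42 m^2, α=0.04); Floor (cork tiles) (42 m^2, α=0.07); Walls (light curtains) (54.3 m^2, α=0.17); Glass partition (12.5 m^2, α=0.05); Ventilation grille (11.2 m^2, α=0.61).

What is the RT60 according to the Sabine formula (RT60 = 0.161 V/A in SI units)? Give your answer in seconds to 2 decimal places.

0.95 s

A = Σ Sᵢαᵢ = 42·0.04 + 42·0.07 + 54.3·0.17 + 12.5·0.05 + 11.2·0.61 = 21.308 sabins.
Room volume: 126 m³.
T = 0.161 V/A = 0.161·126/21.308 = 0.95 s.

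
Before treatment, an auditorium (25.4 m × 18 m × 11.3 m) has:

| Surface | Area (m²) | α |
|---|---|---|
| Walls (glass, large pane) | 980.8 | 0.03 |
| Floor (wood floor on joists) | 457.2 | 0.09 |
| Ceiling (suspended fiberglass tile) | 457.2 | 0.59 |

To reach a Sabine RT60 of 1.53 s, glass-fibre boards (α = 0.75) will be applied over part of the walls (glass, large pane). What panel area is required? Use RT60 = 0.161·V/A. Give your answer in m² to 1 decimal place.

Equivalent absorption area: A₁ = 980.8·0.03 + 457.2·0.09 + 457.2·0.59 = 340.320 m².
Required A₂ = 0.161·5166.36/1.53 = 543.650 sabins.
ΔA needed = 543.650 − 340.320 = 203.330 sabins.
Each m² of panel replacing the walls (glass, large pane) adds (0.75 − 0.03) = 0.72 sabins.
Area = ΔA/Δα = 203.330/0.72 = 282.4 m².

282.4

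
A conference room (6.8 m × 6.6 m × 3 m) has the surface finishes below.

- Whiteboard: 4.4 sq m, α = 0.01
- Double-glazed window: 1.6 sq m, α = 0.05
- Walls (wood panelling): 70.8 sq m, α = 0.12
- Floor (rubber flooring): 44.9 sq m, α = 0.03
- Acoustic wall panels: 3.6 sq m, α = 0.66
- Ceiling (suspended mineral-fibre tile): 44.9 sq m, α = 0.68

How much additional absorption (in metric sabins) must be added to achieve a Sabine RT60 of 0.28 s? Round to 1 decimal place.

Summing Sᵢαᵢ: 0.044 + 0.080 + 8.496 + 1.347 + 2.376 + 30.532 → A₁ = 42.875 sabins.
Target A₂ = 0.161·134.64/0.28 = 77.418 sabins (V = 134.64 m³).
ΔA = A₂ − A₁ = 77.418 − 42.875 = 34.5 sabins.

34.5 sabins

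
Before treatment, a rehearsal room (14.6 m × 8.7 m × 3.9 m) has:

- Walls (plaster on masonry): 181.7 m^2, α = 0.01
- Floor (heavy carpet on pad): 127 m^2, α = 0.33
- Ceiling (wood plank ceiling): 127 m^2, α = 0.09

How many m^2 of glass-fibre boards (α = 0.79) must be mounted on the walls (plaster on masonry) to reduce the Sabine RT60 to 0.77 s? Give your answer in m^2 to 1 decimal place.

62.1

Total absorption A₁ = 181.7·0.01 + 127·0.33 + 127·0.09
  = 1.817 + 41.910 + 11.430 = 55.157 m^2 sabins.
V = 495.378 m³. Target absorption A₂ = 0.161 × 495.378 / 0.77 = 103.579 sabins.
Absorption to add: 103.579 − 55.157 = 48.422 sabins.
Net gain per m^2: Δα = 0.79 − 0.01 = 0.78.
Area = ΔA/Δα = 48.422/0.78 = 62.1 m^2.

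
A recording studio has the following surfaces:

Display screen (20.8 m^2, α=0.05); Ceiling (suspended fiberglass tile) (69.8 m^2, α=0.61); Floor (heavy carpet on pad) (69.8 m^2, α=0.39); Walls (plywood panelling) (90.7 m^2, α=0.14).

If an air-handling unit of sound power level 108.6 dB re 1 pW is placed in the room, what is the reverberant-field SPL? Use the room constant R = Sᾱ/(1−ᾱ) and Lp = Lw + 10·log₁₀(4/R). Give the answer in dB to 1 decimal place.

A = 83.538 sabins; S = 251.1 m^2.
ᾱ = 0.3327, so room constant R = A/(1−ᾱ) = 125.188 m^2.
Lp = 108.6 + 10·log₁₀(4/125.188) = 108.6 + (-14.96) = 93.6 dB.

93.6 dB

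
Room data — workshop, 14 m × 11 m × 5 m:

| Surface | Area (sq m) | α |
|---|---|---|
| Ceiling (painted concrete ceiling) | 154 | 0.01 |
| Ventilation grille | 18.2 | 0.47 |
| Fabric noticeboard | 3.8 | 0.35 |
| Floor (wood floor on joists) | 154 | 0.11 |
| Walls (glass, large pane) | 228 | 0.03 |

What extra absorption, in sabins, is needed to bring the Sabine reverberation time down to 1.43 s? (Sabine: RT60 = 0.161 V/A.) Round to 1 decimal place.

51.5 sabins

Total absorption A₁ = 154*0.01 + 18.2*0.47 + 3.8*0.35 + 154*0.11 + 228*0.03
  = 1.540 + 8.554 + 1.330 + 16.940 + 6.840 = 35.204 sq m sabins.
Target A₂ = 0.161·770/1.43 = 86.692 sabins (V = 770 m³).
Shortfall: 86.692 − 35.204 = 51.5 sabins.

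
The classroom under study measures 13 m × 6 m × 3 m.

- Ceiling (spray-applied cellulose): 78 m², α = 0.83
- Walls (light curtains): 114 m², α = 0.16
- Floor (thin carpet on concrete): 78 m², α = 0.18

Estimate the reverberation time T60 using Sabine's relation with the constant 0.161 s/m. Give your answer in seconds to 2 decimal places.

0.39 sec

Equivalent absorption area: A = 78*0.83 + 114*0.16 + 78*0.18 = 97.020 m².
Room volume: 234 m³.
Sabine: RT60 = 0.161 × 234 / 97.020 = 0.39 s.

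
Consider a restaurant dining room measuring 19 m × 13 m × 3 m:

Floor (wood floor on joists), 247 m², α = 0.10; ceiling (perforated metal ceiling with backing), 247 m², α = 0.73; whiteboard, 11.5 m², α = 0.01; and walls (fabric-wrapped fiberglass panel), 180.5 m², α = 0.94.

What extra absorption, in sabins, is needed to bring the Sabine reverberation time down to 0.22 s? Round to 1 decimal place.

Equivalent absorption area: A₁ = 247*0.10 + 247*0.73 + 11.5*0.01 + 180.5*0.94 = 374.795 m².
For T = 0.22 s, need A₂ = 0.161·V/T = 0.161·741/0.22 = 542.277 sabins.
Additional absorption ΔA = 542.277 − 374.795 = 167.5 sabins.

167.5 sabins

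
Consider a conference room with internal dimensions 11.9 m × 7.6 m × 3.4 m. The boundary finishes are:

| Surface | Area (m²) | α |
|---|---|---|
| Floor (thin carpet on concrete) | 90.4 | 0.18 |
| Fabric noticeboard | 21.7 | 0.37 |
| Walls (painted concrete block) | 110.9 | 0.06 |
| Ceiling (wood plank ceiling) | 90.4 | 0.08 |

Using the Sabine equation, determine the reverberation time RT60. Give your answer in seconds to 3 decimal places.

1.296 s

A = Σ Sᵢαᵢ = 90.4×0.18 + 21.7×0.37 + 110.9×0.06 + 90.4×0.08 = 38.187 sabins.
Room volume: 307.496 m³.
T = 0.161 V/A = 0.161·307.496/38.187 = 1.296 s.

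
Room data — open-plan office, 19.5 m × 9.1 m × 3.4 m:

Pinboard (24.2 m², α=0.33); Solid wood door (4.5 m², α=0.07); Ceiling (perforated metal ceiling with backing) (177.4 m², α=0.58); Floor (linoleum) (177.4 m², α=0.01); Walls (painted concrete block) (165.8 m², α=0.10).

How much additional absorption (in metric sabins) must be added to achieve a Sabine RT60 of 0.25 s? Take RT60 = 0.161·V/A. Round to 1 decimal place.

259.0 sabins

Equivalent absorption area: A₁ = 24.2×0.33 + 4.5×0.07 + 177.4×0.58 + 177.4×0.01 + 165.8×0.10 = 129.547 m².
V = 603.33 m³. Required absorption A₂ = 0.161 × 603.33 / 0.25 = 388.545 sabins.
ΔA = A₂ − A₁ = 388.545 − 129.547 = 259.0 sabins.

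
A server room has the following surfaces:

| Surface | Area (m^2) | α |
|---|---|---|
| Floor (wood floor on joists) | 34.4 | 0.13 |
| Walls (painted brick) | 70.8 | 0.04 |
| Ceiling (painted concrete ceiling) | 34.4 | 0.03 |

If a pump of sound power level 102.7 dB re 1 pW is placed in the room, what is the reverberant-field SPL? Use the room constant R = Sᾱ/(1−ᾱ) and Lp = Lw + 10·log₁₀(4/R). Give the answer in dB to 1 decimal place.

99.2 dB

Σ(Sᵢαᵢ) = 34.4·0.13 + 70.8·0.04 + 34.4·0.03 = 8.336; total area S = 139.6 m^2.
ᾱ = 0.0597, so room constant R = A/(1−ᾱ) = 8.865 m^2.
Lp = 102.7 + 10·log₁₀(4/8.865) = 102.7 + (-3.46) = 99.2 dB.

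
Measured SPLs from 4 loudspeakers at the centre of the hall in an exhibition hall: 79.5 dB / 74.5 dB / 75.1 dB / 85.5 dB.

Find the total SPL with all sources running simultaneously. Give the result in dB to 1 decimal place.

87.0 dB

Σ 10^(Lᵢ/10) = 5.045e+08.
L_total = 10·log₁₀(5.045e+08) = 87.0 dB.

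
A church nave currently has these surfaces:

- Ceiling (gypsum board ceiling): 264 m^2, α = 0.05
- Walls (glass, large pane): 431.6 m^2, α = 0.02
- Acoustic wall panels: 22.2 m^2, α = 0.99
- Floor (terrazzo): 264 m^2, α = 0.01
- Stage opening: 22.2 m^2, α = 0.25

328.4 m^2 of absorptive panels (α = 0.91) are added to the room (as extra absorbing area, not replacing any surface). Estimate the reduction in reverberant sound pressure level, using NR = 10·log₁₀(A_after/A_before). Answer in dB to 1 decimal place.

8.3 dB

Equivalent absorption area: A_before = 264*0.05 + 431.6*0.02 + 22.2*0.99 + 264*0.01 + 22.2*0.25 = 52.000 m^2.
Treatment contributes 328.4·0.91 = 298.844 sabins.
New total A_after = 350.844 sabins.
Reduction = 10 log₁₀(A_after/A_before) = 10 log₁₀(6.7470) = 8.3 dB.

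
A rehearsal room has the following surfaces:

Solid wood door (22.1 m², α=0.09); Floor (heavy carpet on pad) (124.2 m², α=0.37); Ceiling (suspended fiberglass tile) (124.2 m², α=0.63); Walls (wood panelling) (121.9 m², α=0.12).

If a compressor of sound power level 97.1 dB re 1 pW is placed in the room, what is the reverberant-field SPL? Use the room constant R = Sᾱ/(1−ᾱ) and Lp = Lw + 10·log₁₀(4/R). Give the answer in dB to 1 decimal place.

Σ(Sᵢαᵢ) = 22.1·0.09 + 124.2·0.37 + 124.2·0.63 + 121.9·0.12 = 140.817; total area S = 392.4 m².
ᾱ = 140.817/392.4 = 0.3589; R = Sᾱ/(1−ᾱ) = 140.817/(1−0.3589) = 219.649 m².
Lp = Lw + 10 log₁₀(4/R) = 97.1 -17.40 = 79.7 dB.

79.7 dB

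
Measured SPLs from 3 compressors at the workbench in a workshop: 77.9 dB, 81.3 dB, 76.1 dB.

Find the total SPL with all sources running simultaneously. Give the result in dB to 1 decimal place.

83.8 dB

Σ 10^(Lᵢ/10) = 2.373e+08.
Back to dB: 10·log₁₀ Σ = 83.8 dB.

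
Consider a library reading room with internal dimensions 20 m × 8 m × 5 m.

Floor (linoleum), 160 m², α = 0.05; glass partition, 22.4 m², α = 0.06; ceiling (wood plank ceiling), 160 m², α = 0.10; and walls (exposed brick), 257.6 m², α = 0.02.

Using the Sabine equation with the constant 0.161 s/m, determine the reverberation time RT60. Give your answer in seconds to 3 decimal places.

4.224 s

Total absorption A = 160·0.05 + 22.4·0.06 + 160·0.10 + 257.6·0.02
  = 8.000 + 1.344 + 16.000 + 5.152 = 30.496 m² sabins.
V = 20·8·5 = 800 m³.
Sabine: RT60 = 0.161 × 800 / 30.496 = 4.224 s.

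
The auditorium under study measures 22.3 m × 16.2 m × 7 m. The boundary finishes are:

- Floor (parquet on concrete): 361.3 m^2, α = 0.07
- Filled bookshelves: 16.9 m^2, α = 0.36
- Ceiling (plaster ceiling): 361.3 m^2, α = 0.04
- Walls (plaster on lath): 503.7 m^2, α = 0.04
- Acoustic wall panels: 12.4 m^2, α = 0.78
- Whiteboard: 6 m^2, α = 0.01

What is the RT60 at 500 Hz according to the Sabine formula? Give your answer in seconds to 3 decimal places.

5.378 sec

A = Σ Sᵢαᵢ = 361.3·0.07 + 16.9·0.36 + 361.3·0.04 + 503.7·0.04 + 12.4·0.78 + 6·0.01 = 75.707 sabins.
V = 22.3·16.2·7 = 2528.82 m³.
T = 0.161 V/A = 0.161·2528.82/75.707 = 5.378 s.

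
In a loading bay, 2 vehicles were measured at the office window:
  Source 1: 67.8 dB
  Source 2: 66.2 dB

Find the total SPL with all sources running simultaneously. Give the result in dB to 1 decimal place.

Converting to relative power and adding: 10^(67.8/10) + 10^(66.2/10) = 1.019e+07.
L_total = 10·log₁₀(1.019e+07) = 70.1 dB.

70.1 dB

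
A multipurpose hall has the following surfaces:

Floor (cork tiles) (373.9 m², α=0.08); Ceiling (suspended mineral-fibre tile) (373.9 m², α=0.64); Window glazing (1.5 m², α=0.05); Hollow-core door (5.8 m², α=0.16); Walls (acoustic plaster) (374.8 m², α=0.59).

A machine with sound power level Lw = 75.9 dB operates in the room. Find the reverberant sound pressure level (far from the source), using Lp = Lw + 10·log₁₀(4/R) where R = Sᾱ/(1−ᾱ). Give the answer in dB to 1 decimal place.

52.5 dB

Σ(Sᵢαᵢ) = 373.9·0.08 + 373.9·0.64 + 1.5·0.05 + 5.8·0.16 + 374.8·0.59 = 491.343; total area S = 1129.9 m².
ᾱ = 0.4349, so room constant R = A/(1−ᾱ) = 869.480 m².
Lp = Lw + 10 log₁₀(4/R) = 75.9 -23.37 = 52.5 dB.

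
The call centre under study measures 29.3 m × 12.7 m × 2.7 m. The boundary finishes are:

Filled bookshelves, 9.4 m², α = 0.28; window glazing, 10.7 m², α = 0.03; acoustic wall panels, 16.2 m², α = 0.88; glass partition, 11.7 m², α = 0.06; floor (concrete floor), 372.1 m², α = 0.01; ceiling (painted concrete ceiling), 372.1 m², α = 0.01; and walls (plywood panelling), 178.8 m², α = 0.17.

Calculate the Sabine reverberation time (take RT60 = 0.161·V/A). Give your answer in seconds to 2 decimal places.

A = Σ Sᵢαᵢ = 9.4·0.28 + 10.7·0.03 + 16.2·0.88 + 11.7·0.06 + 372.1·0.01 + 372.1·0.01 + 178.8·0.17 = 55.749 sabins.
Volume V = 29.3 × 12.7 × 2.7 = 1004.697 m³.
RT60 = 0.161 · V / A = 0.161 × 1004.697 / 55.749 = 2.90 s.

2.90 s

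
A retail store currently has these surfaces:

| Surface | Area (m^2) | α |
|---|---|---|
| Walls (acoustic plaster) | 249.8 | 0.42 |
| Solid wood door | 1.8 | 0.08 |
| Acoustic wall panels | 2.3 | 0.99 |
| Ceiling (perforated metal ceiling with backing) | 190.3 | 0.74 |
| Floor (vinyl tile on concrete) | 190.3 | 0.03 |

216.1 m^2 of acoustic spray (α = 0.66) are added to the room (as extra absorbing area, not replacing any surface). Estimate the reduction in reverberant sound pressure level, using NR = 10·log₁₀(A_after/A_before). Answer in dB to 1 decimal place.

1.9 dB

A_before = Σ Sᵢαᵢ = 249.8*0.42 + 1.8*0.08 + 2.3*0.99 + 190.3*0.74 + 190.3*0.03 = 253.868 sabins.
Treatment contributes 216.1·0.66 = 142.626 sabins.
A_after = 253.868 + 142.626 = 396.494 sabins.
NR = 10·log₁₀(396.494/253.868) = 1.9 dB.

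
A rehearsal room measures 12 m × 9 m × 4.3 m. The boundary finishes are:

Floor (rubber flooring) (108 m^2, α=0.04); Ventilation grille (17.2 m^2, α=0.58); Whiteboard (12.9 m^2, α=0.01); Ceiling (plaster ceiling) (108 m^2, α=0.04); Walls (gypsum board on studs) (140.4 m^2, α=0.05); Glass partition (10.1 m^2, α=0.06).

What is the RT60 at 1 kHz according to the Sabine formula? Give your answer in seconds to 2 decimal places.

2.84 s

Total absorption A = 108×0.04 + 17.2×0.58 + 12.9×0.01 + 108×0.04 + 140.4×0.05 + 10.1×0.06
  = 4.320 + 9.976 + 0.129 + 4.320 + 7.020 + 0.606 = 26.371 m^2 sabins.
Room volume: 464.4 m³.
RT60 = 0.161 · V / A = 0.161 × 464.4 / 26.371 = 2.84 s.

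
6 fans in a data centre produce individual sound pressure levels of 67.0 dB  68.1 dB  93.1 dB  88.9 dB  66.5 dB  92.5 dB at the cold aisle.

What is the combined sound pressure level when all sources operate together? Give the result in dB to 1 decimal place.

96.6 dB

Σ 10^(Lᵢ/10) = 4.612e+09.
Back to dB: 10·log₁₀ Σ = 96.6 dB.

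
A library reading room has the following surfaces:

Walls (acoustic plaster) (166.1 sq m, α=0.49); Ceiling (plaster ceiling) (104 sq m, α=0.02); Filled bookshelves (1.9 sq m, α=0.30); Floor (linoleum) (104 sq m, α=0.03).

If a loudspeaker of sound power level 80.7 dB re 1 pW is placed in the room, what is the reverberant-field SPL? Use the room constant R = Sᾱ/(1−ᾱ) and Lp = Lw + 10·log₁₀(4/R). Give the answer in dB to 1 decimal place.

66.2 dB

Σ(Sᵢαᵢ) = 166.1×0.49 + 104×0.02 + 1.9×0.30 + 104×0.03 = 87.159; total area S = 376.0 sq m.
ᾱ = 0.2318, so room constant R = A/(1−ᾱ) = 113.459 sq m.
Lp = Lw + 10 log₁₀(4/R) = 80.7 -14.53 = 66.2 dB.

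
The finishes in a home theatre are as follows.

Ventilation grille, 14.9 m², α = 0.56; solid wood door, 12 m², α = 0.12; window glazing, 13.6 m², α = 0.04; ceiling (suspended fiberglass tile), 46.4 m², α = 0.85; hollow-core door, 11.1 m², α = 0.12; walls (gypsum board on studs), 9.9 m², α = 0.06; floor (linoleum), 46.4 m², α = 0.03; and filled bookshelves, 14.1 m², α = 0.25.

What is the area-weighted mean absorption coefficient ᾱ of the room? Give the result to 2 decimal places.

0.34

Total surface area S = 168.4 m².
Σ(Sᵢαᵢ) = 14.9·0.56 + 12·0.12 + 13.6·0.04 + 46.4·0.85 + 11.1·0.12 + 9.9·0.06 + 46.4·0.03 + 14.1·0.25 = 56.611.
ᾱ = 56.611 / 168.4 = 0.34.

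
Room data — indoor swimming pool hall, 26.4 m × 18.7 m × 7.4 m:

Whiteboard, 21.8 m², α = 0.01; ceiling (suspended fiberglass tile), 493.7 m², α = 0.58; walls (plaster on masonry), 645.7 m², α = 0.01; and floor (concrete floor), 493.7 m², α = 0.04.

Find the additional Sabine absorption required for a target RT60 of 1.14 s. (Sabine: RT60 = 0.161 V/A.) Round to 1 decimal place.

203.2 sabins

Summing Sᵢαᵢ: 0.218 + 286.346 + 6.457 + 19.748 → A₁ = 312.769 sabins.
V = 3653.232 m³. Required absorption A₂ = 0.161 × 3653.232 / 1.14 = 515.939 sabins.
Additional absorption ΔA = 515.939 − 312.769 = 203.2 sabins.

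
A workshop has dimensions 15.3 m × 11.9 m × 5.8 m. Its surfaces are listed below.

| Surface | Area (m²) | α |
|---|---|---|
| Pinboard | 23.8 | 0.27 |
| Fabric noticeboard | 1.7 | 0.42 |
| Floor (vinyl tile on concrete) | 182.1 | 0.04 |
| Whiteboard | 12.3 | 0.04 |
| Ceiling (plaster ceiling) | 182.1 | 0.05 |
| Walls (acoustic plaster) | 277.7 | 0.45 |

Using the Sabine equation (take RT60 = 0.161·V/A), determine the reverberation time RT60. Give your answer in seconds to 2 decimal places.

Total absorption A = 23.8·0.27 + 1.7·0.42 + 182.1·0.04 + 12.3·0.04 + 182.1·0.05 + 277.7·0.45
  = 6.426 + 0.714 + 7.284 + 0.492 + 9.105 + 124.965 = 148.986 m² sabins.
Volume V = 15.3 × 11.9 × 5.8 = 1056.006 m³.
T = 0.161 V/A = 0.161·1056.006/148.986 = 1.14 s.

1.14 s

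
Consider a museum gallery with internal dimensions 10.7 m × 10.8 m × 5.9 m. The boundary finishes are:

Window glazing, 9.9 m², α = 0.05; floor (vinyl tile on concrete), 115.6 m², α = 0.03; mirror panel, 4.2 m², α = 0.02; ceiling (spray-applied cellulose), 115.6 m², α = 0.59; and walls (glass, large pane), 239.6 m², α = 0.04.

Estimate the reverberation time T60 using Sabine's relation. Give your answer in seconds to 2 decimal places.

A = Σ Sᵢαᵢ = 9.9×0.05 + 115.6×0.03 + 4.2×0.02 + 115.6×0.59 + 239.6×0.04 = 81.835 sabins.
Room volume: 681.804 m³.
T = 0.161 V/A = 0.161·681.804/81.835 = 1.34 s.

1.34 s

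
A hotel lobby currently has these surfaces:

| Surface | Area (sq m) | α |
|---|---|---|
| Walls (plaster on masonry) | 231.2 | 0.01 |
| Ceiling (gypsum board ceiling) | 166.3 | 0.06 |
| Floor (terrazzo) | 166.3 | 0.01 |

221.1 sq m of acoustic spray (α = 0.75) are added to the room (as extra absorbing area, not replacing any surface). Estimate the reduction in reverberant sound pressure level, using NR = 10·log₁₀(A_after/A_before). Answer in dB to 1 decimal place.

11.1 dB

Total absorption A_before = 231.2·0.01 + 166.3·0.06 + 166.3·0.01
  = 2.312 + 9.978 + 1.663 = 13.953 sq m sabins.
Treatment contributes 221.1·0.75 = 165.825 sabins.
A_after = 13.953 + 165.825 = 179.778 sabins.
Reduction = 10 log₁₀(A_after/A_before) = 10 log₁₀(12.8845) = 11.1 dB.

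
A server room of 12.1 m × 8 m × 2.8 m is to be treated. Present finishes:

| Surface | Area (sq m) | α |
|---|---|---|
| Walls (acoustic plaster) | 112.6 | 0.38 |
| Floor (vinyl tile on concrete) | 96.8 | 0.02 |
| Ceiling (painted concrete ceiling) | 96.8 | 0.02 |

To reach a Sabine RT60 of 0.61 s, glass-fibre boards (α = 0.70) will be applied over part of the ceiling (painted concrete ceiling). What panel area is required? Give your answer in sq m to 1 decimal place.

Total absorption A₁ = 112.6×0.38 + 96.8×0.02 + 96.8×0.02
  = 42.788 + 1.936 + 1.936 = 46.660 sq m sabins.
V = 271.04 m³. Target absorption A₂ = 0.161 × 271.04 / 0.61 = 71.537 sabins.
Absorption to add: 71.537 − 46.660 = 24.877 sabins.
Net gain per sq m: Δα = 0.70 − 0.02 = 0.68.
Panel area = 24.877 / 0.68 = 36.6 sq m.

36.6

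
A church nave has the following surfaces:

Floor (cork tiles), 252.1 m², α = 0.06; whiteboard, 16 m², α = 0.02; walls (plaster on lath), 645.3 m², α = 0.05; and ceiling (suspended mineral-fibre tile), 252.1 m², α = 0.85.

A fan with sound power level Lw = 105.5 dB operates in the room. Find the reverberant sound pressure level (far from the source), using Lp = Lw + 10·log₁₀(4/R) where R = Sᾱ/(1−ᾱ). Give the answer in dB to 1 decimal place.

Σ(Sᵢαᵢ) = 252.1·0.06 + 16·0.02 + 645.3·0.05 + 252.1·0.85 = 261.996; total area S = 1165.5 m².
ᾱ = 261.996/1165.5 = 0.2248; R = Sᾱ/(1−ᾱ) = 261.996/(1−0.2248) = 337.972 m².
Lp = Lw + 10 log₁₀(4/R) = 105.5 -19.27 = 86.2 dB.

86.2 dB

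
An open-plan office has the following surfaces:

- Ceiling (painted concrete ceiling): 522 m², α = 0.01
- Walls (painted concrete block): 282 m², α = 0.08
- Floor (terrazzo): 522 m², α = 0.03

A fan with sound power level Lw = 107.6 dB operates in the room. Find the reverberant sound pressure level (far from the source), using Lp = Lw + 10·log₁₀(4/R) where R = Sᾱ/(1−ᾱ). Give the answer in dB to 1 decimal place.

97.1 dB

A = 43.440 sabins; S = 1326.0 m².
ᾱ = 43.440/1326.0 = 0.0328; R = Sᾱ/(1−ᾱ) = 43.440/(1−0.0328) = 44.913 m².
Lp = Lw + 10 log₁₀(4/R) = 107.6 -10.50 = 97.1 dB.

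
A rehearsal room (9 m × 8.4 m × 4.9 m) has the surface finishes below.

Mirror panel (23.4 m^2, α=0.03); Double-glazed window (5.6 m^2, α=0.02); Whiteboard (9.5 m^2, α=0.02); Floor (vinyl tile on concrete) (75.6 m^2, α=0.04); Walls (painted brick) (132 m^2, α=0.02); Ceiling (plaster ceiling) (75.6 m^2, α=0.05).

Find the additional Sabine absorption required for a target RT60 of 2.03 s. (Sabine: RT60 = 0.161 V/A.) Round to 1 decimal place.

A₁ = Σ Sᵢαᵢ = 23.4·0.03 + 5.6·0.02 + 9.5·0.02 + 75.6·0.04 + 132·0.02 + 75.6·0.05 = 10.448 sabins.
Target A₂ = 0.161·370.44/2.03 = 29.380 sabins (V = 370.44 m³).
ΔA = A₂ − A₁ = 29.380 − 10.448 = 18.9 sabins.

18.9 sabins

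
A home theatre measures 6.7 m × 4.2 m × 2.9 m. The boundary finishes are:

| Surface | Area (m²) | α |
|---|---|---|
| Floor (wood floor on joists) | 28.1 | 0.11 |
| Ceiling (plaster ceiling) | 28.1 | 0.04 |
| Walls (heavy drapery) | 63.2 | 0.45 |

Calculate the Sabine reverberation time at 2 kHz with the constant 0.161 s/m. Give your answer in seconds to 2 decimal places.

Total absorption A = 28.1·0.11 + 28.1·0.04 + 63.2·0.45
  = 3.091 + 1.124 + 28.440 = 32.655 m² sabins.
V = 6.7·4.2·2.9 = 81.606 m³.
RT60 = 0.161 · V / A = 0.161 × 81.606 / 32.655 = 0.40 s.

0.40 s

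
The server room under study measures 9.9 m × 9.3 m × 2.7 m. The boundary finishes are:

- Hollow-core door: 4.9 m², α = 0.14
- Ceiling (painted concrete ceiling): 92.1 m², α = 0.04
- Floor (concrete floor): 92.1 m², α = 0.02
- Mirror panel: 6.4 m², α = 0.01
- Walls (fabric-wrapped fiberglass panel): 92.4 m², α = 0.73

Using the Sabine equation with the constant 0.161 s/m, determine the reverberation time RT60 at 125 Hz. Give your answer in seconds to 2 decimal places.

Equivalent absorption area: A = 4.9*0.14 + 92.1*0.04 + 92.1*0.02 + 6.4*0.01 + 92.4*0.73 = 73.728 m².
Volume V = 9.9 × 9.3 × 2.7 = 248.589 m³.
RT60 = 0.161 · V / A = 0.161 × 248.589 / 73.728 = 0.54 s.

0.54 sec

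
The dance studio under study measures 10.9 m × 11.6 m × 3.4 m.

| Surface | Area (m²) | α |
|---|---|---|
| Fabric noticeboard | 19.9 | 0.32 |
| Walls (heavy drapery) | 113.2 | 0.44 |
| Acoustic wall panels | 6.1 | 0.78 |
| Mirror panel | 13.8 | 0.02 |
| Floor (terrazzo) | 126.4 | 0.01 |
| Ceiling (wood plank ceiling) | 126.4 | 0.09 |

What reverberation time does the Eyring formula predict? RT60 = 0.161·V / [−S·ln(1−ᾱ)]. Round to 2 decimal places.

S = Σ Sᵢ = 405.8 m².
Σ(Sᵢαᵢ) = 19.9·0.32 + 113.2·0.44 + 6.1·0.78 + 13.8·0.02 + 126.4·0.01 + 126.4·0.09 = 73.850.
Mean coefficient ᾱ = A/S = 0.1820.
−S·ln(1−ᾱ) = −405.8 × ln(1 − 0.1820) = 81.522.
V = 10.9 × 11.6 × 3.4 = 429.896 m³.
T = 0.161·V/[−S·ln(1−ᾱ)] = 0.161·429.896/81.522 = 0.85 s.

0.85 sec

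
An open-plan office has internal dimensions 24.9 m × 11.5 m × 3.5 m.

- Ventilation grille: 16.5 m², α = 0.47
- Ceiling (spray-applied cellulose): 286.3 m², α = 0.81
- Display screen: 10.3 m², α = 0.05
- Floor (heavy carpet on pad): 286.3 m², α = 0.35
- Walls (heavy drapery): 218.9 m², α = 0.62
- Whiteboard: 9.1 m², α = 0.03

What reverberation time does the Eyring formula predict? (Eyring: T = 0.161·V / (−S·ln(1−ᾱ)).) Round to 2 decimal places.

0.23 seconds

Total surface area S = 16.5 + 286.3 + 10.3 + 286.3 + 218.9 + 9.1 = 827.4 m².
Absorption A = 16.5×0.47 + 286.3×0.81 + 10.3×0.05 + 286.3×0.35 + 218.9×0.62 + 9.1×0.03 = 476.369 sabins.
Mean coefficient ᾱ = A/S = 0.5757.
Eyring denominator: −S ln(1−ᾱ) = 709.342.
V = 24.9 × 11.5 × 3.5 = 1002.225 m³.
T = 0.161·V/[−S·ln(1−ᾱ)] = 0.161·1002.225/709.342 = 0.23 s.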